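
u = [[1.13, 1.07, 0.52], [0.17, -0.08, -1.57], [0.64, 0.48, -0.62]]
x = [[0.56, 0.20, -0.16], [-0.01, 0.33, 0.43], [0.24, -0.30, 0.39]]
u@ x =[[0.75, 0.42, 0.48], [-0.28, 0.48, -0.67], [0.20, 0.47, -0.14]]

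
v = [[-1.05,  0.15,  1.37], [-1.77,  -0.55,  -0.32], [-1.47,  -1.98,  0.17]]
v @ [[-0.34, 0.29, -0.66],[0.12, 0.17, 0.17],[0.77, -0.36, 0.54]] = [[1.43, -0.77, 1.46], [0.29, -0.49, 0.90], [0.39, -0.82, 0.73]]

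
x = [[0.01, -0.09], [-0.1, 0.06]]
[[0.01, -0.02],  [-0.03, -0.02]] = x @ [[0.25, 0.29], [-0.06, 0.20]]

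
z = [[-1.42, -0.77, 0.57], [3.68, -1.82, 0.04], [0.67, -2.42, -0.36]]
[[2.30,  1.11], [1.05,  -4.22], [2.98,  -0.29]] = z @ [[-0.46, -1.16],[-1.49, -0.05],[0.87, -1.01]]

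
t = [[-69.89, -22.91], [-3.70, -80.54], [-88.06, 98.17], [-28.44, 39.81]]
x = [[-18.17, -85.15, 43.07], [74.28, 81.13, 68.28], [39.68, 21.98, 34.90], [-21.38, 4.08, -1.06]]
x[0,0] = -18.17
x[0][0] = -18.17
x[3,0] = -21.38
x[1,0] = 74.28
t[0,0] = -69.89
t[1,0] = -3.7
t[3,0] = -28.44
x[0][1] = -85.15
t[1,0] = -3.7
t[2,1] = 98.17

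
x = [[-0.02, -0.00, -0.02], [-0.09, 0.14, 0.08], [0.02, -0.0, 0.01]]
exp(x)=[[0.98, 0.0, -0.02], [-0.09, 1.15, 0.09], [0.02, 0.00, 1.01]]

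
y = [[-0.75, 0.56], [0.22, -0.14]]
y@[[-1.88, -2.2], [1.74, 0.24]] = [[2.38, 1.78],[-0.66, -0.52]]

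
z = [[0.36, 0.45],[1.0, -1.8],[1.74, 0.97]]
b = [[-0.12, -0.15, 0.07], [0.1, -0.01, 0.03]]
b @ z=[[-0.07, 0.28],[0.08, 0.09]]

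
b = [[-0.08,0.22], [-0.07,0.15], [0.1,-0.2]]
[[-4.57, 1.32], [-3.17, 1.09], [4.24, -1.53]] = b @ [[3.12, -12.07], [-19.66, 1.63]]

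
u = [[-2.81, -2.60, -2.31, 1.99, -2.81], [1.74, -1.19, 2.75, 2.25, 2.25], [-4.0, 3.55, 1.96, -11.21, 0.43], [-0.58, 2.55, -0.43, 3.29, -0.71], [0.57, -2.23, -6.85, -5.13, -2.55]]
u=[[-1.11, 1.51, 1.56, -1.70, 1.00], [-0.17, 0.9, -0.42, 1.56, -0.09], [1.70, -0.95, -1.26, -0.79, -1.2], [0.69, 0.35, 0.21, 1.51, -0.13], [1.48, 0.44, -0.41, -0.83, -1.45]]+[[-1.7,-4.11,-3.87,3.69,-3.81], [1.91,-2.09,3.17,0.69,2.34], [-5.7,4.50,3.22,-10.42,1.63], [-1.27,2.20,-0.64,1.78,-0.58], [-0.91,-2.67,-6.44,-4.3,-1.1]]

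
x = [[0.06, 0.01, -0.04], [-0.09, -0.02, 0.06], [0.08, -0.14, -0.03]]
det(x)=-0.000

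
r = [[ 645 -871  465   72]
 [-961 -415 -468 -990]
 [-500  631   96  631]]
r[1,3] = -990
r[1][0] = -961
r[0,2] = 465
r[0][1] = -871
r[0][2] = 465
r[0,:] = [645, -871, 465, 72]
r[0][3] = 72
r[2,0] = -500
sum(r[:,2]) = 93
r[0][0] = 645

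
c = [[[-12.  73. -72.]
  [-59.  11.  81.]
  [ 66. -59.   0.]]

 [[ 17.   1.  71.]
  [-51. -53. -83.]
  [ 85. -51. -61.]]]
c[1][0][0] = 17.0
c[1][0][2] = 71.0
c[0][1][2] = 81.0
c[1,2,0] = 85.0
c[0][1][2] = 81.0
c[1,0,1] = 1.0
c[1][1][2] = -83.0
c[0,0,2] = -72.0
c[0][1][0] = -59.0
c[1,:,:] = [[17.0, 1.0, 71.0], [-51.0, -53.0, -83.0], [85.0, -51.0, -61.0]]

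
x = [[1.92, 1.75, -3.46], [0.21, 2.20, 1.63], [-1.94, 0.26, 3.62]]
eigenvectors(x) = [[-0.85, 0.58, 0.25], [0.32, -0.35, 0.89], [-0.42, -0.74, 0.38]]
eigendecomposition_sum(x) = [[-0.25, 0.19, -0.29], [0.1, -0.07, 0.11], [-0.13, 0.10, -0.15]] + [[1.83, 0.78, -3.07],[-1.11, -0.48, 1.87],[-2.33, -1.0, 3.91]] + [[0.34, 0.77, -0.1], [1.23, 2.75, -0.35], [0.52, 1.16, -0.15]]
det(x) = -7.34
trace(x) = 7.74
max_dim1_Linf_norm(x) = 3.62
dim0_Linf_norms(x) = [1.94, 2.2, 3.62]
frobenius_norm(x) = 6.57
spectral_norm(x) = 5.89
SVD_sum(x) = [[1.85, 0.44, -3.65], [-0.50, -0.12, 0.99], [-1.82, -0.43, 3.60]] + [[0.28, 1.24, 0.29], [0.54, 2.38, 0.56], [0.14, 0.61, 0.14]] + [[-0.21, 0.07, -0.1], [0.17, -0.06, 0.08], [-0.26, 0.09, -0.12]]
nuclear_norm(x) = 9.21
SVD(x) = [[-0.70, -0.45, 0.55], [0.19, -0.86, -0.47], [0.69, -0.22, 0.69]] @ diag([5.8863568829148445, 2.8916756957014527, 0.43140968678339414]) @ [[-0.45, -0.11, 0.89], [-0.21, -0.95, -0.22], [-0.87, 0.29, -0.40]]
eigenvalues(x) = [-0.47, 5.27, 2.95]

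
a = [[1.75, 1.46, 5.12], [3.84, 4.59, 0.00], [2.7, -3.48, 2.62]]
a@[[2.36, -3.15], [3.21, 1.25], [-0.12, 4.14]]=[[8.20, 17.51], [23.8, -6.36], [-5.11, -2.01]]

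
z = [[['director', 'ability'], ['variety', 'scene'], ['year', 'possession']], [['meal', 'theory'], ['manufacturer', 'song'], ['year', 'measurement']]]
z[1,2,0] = 'year'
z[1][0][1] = 'theory'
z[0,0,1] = 'ability'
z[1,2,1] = 'measurement'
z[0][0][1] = 'ability'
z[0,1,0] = 'variety'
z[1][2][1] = 'measurement'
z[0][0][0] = 'director'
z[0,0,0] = 'director'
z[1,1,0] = 'manufacturer'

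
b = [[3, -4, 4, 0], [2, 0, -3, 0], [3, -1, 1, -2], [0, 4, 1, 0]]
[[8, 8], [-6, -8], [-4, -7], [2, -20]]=b @ [[0, -4], [0, -5], [2, 0], [3, 0]]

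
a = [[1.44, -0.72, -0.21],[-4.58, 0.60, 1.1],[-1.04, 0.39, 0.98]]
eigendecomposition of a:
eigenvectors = [[-0.40,  0.3,  0.23], [0.85,  0.95,  -0.05], [0.34,  -0.04,  0.97]]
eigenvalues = [3.17, -0.86, 0.71]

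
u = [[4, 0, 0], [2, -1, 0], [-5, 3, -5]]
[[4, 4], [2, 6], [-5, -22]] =u@[[1, 1], [0, -4], [0, 1]]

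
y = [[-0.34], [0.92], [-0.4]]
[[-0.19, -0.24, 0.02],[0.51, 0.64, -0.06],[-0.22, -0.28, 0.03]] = y@ [[0.55, 0.70, -0.07]]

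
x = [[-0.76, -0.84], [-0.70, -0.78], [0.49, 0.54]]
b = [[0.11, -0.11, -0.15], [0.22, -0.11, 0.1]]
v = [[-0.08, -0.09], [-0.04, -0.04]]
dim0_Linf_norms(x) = [0.76, 0.84]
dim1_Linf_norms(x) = [0.84, 0.78, 0.54]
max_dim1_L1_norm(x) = 1.6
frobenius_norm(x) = 1.71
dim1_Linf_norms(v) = [0.09, 0.04]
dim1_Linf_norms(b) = [0.15, 0.22]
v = b @ x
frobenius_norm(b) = 0.34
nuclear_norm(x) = 1.71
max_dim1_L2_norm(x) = 1.13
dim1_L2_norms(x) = [1.13, 1.05, 0.73]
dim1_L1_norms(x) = [1.6, 1.48, 1.03]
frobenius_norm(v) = 0.13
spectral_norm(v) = 0.13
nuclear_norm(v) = 0.14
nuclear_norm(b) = 0.47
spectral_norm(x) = 1.71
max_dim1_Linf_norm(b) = 0.22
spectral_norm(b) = 0.29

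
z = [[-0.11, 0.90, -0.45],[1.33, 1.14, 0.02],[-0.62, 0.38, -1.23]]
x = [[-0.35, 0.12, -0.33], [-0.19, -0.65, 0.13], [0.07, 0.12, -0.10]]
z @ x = [[-0.16,-0.65,0.2], [-0.68,-0.58,-0.29], [0.06,-0.47,0.38]]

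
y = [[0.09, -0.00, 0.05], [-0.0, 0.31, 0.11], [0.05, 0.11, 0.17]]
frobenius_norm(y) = 0.40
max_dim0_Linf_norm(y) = 0.31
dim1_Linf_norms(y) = [0.09, 0.31, 0.17]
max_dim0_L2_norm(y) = 0.33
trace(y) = 0.57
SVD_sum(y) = [[0.00, 0.03, 0.02], [0.03, 0.28, 0.16], [0.02, 0.16, 0.09]] + [[0.05, -0.04, 0.06], [-0.04, 0.03, -0.04], [0.06, -0.04, 0.06]] + [[0.03, 0.01, -0.02], [0.01, 0.00, -0.01], [-0.02, -0.01, 0.02]]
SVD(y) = [[-0.09, -0.61, 0.79],[-0.87, 0.44, 0.24],[-0.49, -0.66, -0.57]] @ diag([0.37248778494297635, 0.14374117460587127, 0.05377104045115242]) @ [[-0.09,-0.87,-0.49], [-0.61,0.44,-0.66], [0.79,0.24,-0.57]]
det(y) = 0.00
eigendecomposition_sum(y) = [[0.03, 0.01, -0.02], [0.01, 0.0, -0.01], [-0.02, -0.01, 0.02]] + [[0.05, -0.04, 0.06], [-0.04, 0.03, -0.04], [0.06, -0.04, 0.06]] + [[0.0, 0.03, 0.02], [0.03, 0.28, 0.16], [0.02, 0.16, 0.09]]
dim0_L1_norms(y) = [0.14, 0.42, 0.33]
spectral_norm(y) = 0.37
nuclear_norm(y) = 0.57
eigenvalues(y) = [0.05, 0.14, 0.37]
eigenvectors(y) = [[-0.79,-0.61,0.09], [-0.24,0.44,0.87], [0.57,-0.66,0.49]]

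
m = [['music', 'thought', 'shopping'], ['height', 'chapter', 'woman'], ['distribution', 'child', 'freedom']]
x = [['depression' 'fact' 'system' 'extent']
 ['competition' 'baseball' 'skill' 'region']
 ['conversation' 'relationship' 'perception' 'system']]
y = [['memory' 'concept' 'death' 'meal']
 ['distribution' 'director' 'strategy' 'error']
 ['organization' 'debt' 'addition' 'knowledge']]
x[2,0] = 'conversation'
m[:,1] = ['thought', 'chapter', 'child']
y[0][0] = 'memory'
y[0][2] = 'death'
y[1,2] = 'strategy'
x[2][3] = 'system'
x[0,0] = 'depression'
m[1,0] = 'height'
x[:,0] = ['depression', 'competition', 'conversation']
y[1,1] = 'director'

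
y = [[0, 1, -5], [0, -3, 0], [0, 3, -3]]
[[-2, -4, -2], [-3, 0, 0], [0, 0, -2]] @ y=[[0, 4, 16], [0, -3, 15], [0, -6, 6]]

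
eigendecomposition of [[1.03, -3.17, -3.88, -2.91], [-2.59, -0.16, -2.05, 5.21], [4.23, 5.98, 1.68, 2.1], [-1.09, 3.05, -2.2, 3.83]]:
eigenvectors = [[-0.65+0.00j, (-0.16+0.6j), -0.16-0.60j, 0.33+0.00j], [0.51+0.00j, -0.06+0.10j, -0.06-0.10j, (-0.66+0j)], [(0.25+0j), 0.73+0.00j, (0.73-0j), (0.39+0j)], [(0.5+0j), 0.10+0.25j, 0.10-0.25j, (0.55+0j)]]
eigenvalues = [(7.26+0j), (0.57+5.05j), (0.57-5.05j), (-2.02+0j)]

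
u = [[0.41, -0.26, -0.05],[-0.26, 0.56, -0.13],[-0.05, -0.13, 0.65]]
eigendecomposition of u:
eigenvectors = [[0.75, 0.49, 0.43], [0.61, -0.27, -0.75], [0.25, -0.83, 0.51]]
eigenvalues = [0.18, 0.64, 0.8]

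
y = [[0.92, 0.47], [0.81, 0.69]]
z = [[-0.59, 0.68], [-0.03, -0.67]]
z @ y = [[0.01, 0.19],[-0.57, -0.48]]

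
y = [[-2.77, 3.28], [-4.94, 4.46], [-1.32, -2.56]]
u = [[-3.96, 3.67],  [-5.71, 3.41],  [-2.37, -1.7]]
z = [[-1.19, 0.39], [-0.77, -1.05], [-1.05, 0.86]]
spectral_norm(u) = 8.58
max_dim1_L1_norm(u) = 9.12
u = y + z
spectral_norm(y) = 7.96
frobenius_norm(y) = 8.43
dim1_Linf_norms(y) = [3.28, 4.94, 2.56]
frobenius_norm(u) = 9.05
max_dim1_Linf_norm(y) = 4.94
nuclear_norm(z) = 3.16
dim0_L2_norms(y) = [5.82, 6.1]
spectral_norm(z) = 1.83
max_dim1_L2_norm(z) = 1.36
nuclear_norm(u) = 11.46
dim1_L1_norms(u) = [7.63, 9.12, 4.07]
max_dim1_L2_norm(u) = 6.65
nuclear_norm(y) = 10.73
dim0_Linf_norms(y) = [4.94, 4.46]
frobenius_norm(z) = 2.26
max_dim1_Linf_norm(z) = 1.19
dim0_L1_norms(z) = [3.01, 2.3]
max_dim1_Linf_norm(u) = 5.71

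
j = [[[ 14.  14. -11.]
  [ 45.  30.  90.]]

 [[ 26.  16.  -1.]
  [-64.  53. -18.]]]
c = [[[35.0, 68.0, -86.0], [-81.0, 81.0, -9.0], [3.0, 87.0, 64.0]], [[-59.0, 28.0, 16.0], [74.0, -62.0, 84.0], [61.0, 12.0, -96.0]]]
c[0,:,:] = [[35.0, 68.0, -86.0], [-81.0, 81.0, -9.0], [3.0, 87.0, 64.0]]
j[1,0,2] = -1.0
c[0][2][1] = 87.0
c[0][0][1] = 68.0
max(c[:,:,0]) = 74.0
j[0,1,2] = 90.0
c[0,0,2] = -86.0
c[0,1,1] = 81.0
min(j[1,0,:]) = -1.0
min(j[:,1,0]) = -64.0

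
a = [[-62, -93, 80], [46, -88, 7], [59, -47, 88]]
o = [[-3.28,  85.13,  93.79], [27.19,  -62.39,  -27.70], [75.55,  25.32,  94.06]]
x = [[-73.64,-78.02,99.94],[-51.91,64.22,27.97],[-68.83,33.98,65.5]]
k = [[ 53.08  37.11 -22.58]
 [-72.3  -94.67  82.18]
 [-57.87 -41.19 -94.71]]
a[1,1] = -88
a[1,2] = 7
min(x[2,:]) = -68.83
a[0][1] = -93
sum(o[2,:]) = 194.93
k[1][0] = -72.3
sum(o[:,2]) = 160.15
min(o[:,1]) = -62.39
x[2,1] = 33.98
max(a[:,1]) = -47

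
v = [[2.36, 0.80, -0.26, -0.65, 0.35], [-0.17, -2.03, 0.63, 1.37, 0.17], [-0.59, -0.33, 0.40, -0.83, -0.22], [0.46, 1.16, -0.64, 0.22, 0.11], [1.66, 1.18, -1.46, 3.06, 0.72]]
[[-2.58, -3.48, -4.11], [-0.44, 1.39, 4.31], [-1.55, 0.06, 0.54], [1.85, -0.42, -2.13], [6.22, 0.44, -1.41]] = v@[[-1.26, -1.45, -1.36], [1.64, -0.72, -0.99], [-0.04, -1.42, 1.14], [1.87, 0.3, 0.75], [0.83, 0.98, 1.92]]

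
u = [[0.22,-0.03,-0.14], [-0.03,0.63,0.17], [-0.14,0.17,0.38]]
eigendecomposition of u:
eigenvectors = [[-0.82,-0.54,0.18], [0.14,-0.50,-0.86], [-0.55,0.68,-0.48]]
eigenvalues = [0.13, 0.37, 0.73]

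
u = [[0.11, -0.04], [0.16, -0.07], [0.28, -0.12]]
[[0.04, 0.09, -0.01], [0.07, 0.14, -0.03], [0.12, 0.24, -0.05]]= u@[[-0.05, 0.45, 0.52], [-1.14, -0.99, 1.63]]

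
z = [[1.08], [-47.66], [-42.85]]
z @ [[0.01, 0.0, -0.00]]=[[0.01, 0.0, 0.00], [-0.48, 0.0, 0.00], [-0.43, 0.0, 0.0]]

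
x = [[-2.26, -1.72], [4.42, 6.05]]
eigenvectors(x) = [[-0.85, 0.23], [0.52, -0.97]]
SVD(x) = [[-0.34, 0.94], [0.94, 0.34]] @ diag([7.976571767501031, 0.7610537680778423]) @ [[0.62, 0.79], [-0.79, 0.62]]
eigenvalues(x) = [-1.21, 5.0]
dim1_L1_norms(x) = [3.98, 10.47]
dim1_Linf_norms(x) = [2.26, 6.05]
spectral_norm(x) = 7.98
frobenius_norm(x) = 8.01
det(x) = -6.07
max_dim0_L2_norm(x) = 6.29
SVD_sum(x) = [[-1.70, -2.16], [4.63, 5.89]] + [[-0.56, 0.44], [-0.21, 0.16]]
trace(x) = 3.79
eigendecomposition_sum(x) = [[-1.42, -0.34], [0.86, 0.20]] + [[-0.84, -1.38], [3.56, 5.85]]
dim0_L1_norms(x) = [6.68, 7.77]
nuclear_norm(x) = 8.74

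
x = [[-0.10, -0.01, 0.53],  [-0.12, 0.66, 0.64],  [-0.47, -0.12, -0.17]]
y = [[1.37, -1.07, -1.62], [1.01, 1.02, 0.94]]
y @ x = [[0.75, -0.53, 0.32], [-0.67, 0.55, 1.03]]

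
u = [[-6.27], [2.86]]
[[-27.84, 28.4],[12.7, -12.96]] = u @ [[4.44,-4.53]]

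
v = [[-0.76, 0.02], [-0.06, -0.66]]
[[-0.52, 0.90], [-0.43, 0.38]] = v @ [[0.7, -1.20],  [0.59, -0.46]]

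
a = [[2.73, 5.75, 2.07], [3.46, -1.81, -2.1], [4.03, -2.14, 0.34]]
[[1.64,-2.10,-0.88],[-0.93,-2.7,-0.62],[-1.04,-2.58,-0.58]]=a @[[-0.09, -0.71, -0.19], [0.32, -0.10, -0.08], [0.02, 0.20, 0.05]]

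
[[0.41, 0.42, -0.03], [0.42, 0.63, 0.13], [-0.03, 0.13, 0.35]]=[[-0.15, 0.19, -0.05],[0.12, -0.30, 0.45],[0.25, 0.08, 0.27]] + [[0.56,0.23,0.02], [0.3,0.93,-0.32], [-0.28,0.05,0.08]]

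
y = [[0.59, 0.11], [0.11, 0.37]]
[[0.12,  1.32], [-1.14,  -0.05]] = y@[[0.82, 2.39], [-3.33, -0.84]]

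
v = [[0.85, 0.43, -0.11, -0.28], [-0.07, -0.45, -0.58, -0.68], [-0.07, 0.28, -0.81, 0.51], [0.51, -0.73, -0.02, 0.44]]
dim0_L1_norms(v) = [1.5, 1.89, 1.52, 1.91]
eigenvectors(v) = [[(0.7+0j), 0.70-0.00j, -0.04+0.09j, (-0.04-0.09j)], [0.07+0.34j, (0.07-0.34j), -0.06-0.62j, (-0.06+0.62j)], [-0.03-0.12j, (-0.03+0.12j), (-0.69+0j), (-0.69-0j)], [(0.05-0.61j), (0.05+0.61j), (0.1-0.34j), 0.10+0.34j]]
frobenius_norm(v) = 2.00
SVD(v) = [[0.35, 0.57, -0.71, -0.18], [0.80, -0.54, -0.09, 0.24], [0.44, 0.59, 0.67, 0.09], [0.18, -0.19, 0.18, -0.95]] @ diag([1.004451668735525, 1.0023126513575313, 0.9958290709995723, 0.9926583780209511]) @ [[0.30, -0.22, -0.86, -0.34], [0.39, 0.79, -0.23, 0.42], [-0.56, -0.21, -0.41, 0.69], [-0.67, 0.54, -0.18, -0.48]]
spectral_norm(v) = 1.00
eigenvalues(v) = [(0.88+0.47j), (0.88-0.47j), (-0.86+0.51j), (-0.86-0.51j)]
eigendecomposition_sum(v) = [[(0.43+0.23j),  (0.16-0.18j),  (-0.06+0.06j),  -0.17+0.39j], [(-0.07+0.23j),  (0.1+0.06j),  -0.04-0.02j,  -0.21-0.04j], [0.02-0.08j,  -0.04-0.02j,  0.01+0.01j,  (0.07+0.01j)], [0.23-0.36j,  (-0.15-0.15j),  (0.05+0.06j),  0.33+0.18j]] + [[0.43-0.23j, (0.16+0.18j), -0.06-0.06j, -0.17-0.39j], [(-0.07-0.23j), 0.10-0.06j, -0.04+0.02j, -0.21+0.04j], [(0.02+0.08j), (-0.04+0.02j), 0.01-0.01j, (0.07-0.01j)], [(0.23+0.36j), -0.15+0.15j, (0.05-0.06j), 0.33-0.18j]] + [[-0.01+0.00j, (0.06-0j), 0.01+0.07j, 0.03-0.01j],[(0.03-0.05j), -0.33+0.19j, (-0.25-0.35j), (-0.13+0.17j)],[-0.05-0.04j, 0.18+0.39j, -0.42+0.25j, 0.18+0.17j],[0.03-0.02j, -0.22+0.03j, (-0.06-0.24j), (-0.11+0.06j)]] + [[-0.01-0.00j,0.06+0.00j,0.01-0.07j,(0.03+0.01j)], [0.03+0.05j,(-0.33-0.19j),(-0.25+0.35j),(-0.13-0.17j)], [(-0.05+0.04j),0.18-0.39j,(-0.42-0.25j),0.18-0.17j], [0.03+0.02j,-0.22-0.03j,(-0.06+0.24j),-0.11-0.06j]]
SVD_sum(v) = [[0.11, -0.08, -0.31, -0.12], [0.24, -0.17, -0.70, -0.28], [0.13, -0.1, -0.38, -0.15], [0.05, -0.04, -0.15, -0.06]] + [[0.22, 0.45, -0.13, 0.24], [-0.21, -0.42, 0.12, -0.23], [0.23, 0.47, -0.13, 0.25], [-0.07, -0.15, 0.04, -0.08]] + [[0.40,0.15,0.29,-0.49], [0.05,0.02,0.04,-0.06], [-0.37,-0.14,-0.28,0.46], [-0.1,-0.04,-0.07,0.12]] + [[0.12, -0.1, 0.03, 0.09], [-0.16, 0.13, -0.04, -0.11], [-0.06, 0.05, -0.02, -0.05], [0.63, -0.51, 0.17, 0.46]]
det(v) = 1.00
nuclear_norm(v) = 4.00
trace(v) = 0.03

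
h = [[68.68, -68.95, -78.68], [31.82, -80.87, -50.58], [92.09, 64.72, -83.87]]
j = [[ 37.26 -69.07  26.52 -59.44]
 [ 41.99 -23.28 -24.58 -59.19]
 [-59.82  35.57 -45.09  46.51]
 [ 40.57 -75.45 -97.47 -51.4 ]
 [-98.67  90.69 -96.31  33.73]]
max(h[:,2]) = -50.58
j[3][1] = -75.45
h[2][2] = -83.87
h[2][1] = 64.72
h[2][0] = 92.09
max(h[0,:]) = 68.68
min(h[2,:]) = -83.87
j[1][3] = -59.19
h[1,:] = [31.82, -80.87, -50.58]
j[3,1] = -75.45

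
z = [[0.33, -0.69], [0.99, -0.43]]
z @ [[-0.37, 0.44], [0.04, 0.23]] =[[-0.15, -0.01], [-0.38, 0.34]]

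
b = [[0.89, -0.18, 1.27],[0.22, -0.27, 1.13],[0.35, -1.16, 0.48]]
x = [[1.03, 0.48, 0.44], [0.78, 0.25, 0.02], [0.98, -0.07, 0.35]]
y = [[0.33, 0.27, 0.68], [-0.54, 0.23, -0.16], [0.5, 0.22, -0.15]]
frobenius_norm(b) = 2.35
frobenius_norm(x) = 1.80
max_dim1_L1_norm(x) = 1.95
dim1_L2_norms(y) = [0.8, 0.61, 0.57]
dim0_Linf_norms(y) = [0.54, 0.27, 0.68]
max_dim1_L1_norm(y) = 1.28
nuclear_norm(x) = 2.37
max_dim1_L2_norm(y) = 0.8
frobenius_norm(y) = 1.16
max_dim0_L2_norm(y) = 0.81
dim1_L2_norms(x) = [1.22, 0.82, 1.04]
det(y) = -0.20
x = b @ y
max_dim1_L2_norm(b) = 1.56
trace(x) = 1.63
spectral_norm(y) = 0.92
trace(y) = 0.41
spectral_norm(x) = 1.74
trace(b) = 1.10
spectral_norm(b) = 2.11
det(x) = -0.16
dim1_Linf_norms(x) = [1.03, 0.78, 0.98]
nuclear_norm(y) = 1.88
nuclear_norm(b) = 3.46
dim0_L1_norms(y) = [1.37, 0.72, 0.99]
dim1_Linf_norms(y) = [0.68, 0.54, 0.5]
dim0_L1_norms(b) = [1.46, 1.61, 2.88]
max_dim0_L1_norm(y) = 1.37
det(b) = 0.79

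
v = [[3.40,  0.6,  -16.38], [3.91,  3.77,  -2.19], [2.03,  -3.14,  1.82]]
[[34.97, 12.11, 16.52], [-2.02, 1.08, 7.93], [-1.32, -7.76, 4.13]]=v@[[-0.57, -1.3, 2.03], [-1.28, 1.07, -0.35], [-2.3, -0.97, -0.60]]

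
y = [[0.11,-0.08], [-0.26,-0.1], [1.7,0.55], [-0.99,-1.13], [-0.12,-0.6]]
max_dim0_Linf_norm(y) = 1.7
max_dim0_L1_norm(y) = 3.18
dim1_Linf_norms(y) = [0.11, 0.26, 1.7, 1.13, 0.6]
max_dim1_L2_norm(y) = 1.79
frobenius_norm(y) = 2.43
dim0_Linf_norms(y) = [1.7, 1.13]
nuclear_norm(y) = 3.08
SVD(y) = [[-0.02, 0.16], [0.12, -0.07], [-0.75, 0.58], [0.62, 0.55], [0.18, 0.57]] @ diag([2.307926443018766, 0.7703736324763122]) @ [[-0.84, -0.54],  [0.54, -0.84]]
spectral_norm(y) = 2.31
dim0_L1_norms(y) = [3.18, 2.46]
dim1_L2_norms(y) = [0.14, 0.28, 1.79, 1.5, 0.61]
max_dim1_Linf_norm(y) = 1.7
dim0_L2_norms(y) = [1.99, 1.4]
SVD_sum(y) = [[0.04, 0.03], [-0.23, -0.15], [1.46, 0.93], [-1.22, -0.77], [-0.36, -0.23]] + [[0.07,  -0.11], [-0.03,  0.05], [0.24,  -0.38], [0.23,  -0.36], [0.24,  -0.37]]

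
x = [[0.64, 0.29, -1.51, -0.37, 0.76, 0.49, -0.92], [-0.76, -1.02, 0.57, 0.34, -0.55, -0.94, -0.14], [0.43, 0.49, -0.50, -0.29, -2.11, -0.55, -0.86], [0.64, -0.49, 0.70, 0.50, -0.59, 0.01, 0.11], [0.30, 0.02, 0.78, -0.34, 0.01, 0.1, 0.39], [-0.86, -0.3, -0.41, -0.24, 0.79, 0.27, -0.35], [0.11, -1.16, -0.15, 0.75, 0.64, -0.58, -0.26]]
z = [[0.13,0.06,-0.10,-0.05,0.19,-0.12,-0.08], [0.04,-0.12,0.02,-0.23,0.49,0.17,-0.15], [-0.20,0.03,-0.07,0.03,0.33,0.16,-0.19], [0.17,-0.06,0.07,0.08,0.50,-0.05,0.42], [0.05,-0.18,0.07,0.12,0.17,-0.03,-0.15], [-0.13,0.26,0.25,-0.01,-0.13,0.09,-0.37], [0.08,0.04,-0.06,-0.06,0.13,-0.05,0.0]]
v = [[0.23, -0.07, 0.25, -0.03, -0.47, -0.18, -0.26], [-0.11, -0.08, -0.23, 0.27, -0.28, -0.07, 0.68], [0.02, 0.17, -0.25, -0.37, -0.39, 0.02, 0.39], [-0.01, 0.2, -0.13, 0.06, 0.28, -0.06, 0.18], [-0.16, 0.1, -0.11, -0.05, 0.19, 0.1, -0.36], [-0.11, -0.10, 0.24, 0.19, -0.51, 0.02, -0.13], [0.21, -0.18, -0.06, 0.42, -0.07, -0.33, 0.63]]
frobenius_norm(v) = 1.80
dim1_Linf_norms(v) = [0.47, 0.68, 0.39, 0.28, 0.36, 0.51, 0.63]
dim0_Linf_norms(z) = [0.2, 0.26, 0.25, 0.23, 0.5, 0.17, 0.42]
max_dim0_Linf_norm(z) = 0.5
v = x @ z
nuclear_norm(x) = 9.86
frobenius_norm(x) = 4.63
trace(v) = 0.80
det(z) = -0.00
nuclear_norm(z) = 2.71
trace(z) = 0.28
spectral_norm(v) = 1.26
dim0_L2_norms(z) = [0.34, 0.35, 0.3, 0.28, 0.84, 0.29, 0.63]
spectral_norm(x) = 2.83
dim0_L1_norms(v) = [0.85, 0.9, 1.27, 1.39, 2.19, 0.78, 2.63]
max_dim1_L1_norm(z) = 1.35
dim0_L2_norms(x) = [1.56, 1.74, 2.04, 1.15, 2.59, 1.36, 1.4]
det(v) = -0.00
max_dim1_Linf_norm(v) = 0.68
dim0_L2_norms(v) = [0.38, 0.36, 0.52, 0.66, 0.91, 0.4, 1.12]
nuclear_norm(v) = 3.69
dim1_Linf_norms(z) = [0.19, 0.49, 0.33, 0.5, 0.18, 0.37, 0.13]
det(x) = 0.02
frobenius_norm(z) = 1.26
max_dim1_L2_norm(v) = 0.88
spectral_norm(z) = 0.89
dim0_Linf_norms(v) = [0.23, 0.2, 0.25, 0.42, 0.51, 0.33, 0.68]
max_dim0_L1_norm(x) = 5.45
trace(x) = -0.36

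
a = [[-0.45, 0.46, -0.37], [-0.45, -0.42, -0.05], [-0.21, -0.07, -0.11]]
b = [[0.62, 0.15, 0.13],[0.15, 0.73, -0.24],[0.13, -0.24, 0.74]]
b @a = [[-0.37, 0.21, -0.25], [-0.35, -0.22, -0.07], [-0.11, 0.11, -0.12]]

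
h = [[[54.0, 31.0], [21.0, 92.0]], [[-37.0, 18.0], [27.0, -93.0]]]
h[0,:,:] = [[54.0, 31.0], [21.0, 92.0]]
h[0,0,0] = 54.0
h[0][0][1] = 31.0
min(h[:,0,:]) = -37.0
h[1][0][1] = 18.0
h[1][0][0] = -37.0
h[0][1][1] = 92.0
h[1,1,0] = 27.0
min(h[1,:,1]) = -93.0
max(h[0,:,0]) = 54.0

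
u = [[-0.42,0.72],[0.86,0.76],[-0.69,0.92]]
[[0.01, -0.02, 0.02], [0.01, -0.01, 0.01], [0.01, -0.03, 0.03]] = u @ [[-0.00, 0.01, -0.01], [0.01, -0.02, 0.02]]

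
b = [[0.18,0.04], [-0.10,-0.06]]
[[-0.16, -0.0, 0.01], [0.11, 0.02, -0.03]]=b @ [[-0.70,0.14,-0.09],[-0.73,-0.65,0.58]]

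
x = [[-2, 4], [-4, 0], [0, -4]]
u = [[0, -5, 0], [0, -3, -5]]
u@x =[[20, 0], [12, 20]]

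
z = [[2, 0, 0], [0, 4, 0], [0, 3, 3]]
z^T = [[2, 0, 0], [0, 4, 3], [0, 0, 3]]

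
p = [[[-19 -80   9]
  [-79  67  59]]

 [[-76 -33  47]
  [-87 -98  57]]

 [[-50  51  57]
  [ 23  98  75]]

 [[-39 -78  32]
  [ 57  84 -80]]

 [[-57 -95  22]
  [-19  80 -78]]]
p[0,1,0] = -79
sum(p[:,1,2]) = 33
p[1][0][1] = -33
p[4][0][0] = -57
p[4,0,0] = -57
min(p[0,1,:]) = -79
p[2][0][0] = -50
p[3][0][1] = -78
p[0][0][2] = 9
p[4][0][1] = -95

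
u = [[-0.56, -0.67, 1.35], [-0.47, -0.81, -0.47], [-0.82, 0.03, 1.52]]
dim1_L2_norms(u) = [1.61, 1.05, 1.73]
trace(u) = 0.15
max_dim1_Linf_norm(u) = 1.52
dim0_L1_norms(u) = [1.85, 1.51, 3.34]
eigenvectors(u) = [[(-0.72+0j), -0.72-0.00j, (-0.54+0j)], [(0.36-0.04j), 0.36+0.04j, -0.83+0.00j], [-0.48-0.34j, -0.48+0.34j, (-0.15+0j)]]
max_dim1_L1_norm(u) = 2.58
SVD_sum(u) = [[-0.65, -0.27, 1.38], [0.03, 0.01, -0.07], [-0.71, -0.30, 1.51]] + [[-0.12, -0.27, -0.11], [-0.39, -0.89, -0.36], [0.09, 0.21, 0.08]] + [[0.21, -0.12, 0.08], [-0.11, 0.07, -0.04], [-0.20, 0.12, -0.07]]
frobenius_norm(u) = 2.58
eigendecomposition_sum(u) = [[-0.11+0.62j, -0.05-0.28j, (0.64-0.7j)], [(0.02-0.32j), 0.04+0.14j, (-0.29+0.39j)], [(-0.36+0.36j), (0.1-0.2j), (0.75-0.17j)]] + [[-0.11-0.62j, (-0.05+0.28j), (0.64+0.7j)], [0.02+0.32j, (0.04-0.14j), -0.29-0.39j], [-0.36-0.36j, (0.1+0.2j), (0.75+0.17j)]] + [[-0.34+0.00j, (-0.58+0j), (0.07-0j)], [(-0.52+0j), -0.89+0.00j, 0.10-0.00j], [(-0.1+0j), (-0.16+0j), 0.02-0.00j]]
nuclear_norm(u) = 3.79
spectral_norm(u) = 2.30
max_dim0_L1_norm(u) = 3.34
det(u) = -0.97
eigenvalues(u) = [(0.68+0.59j), (0.68-0.59j), (-1.2+0j)]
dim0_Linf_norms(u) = [0.82, 0.81, 1.52]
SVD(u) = [[-0.68, -0.29, -0.68], [0.03, -0.93, 0.36], [-0.74, 0.22, 0.64]] @ diag([2.299640769359733, 1.1107409643676747, 0.3801405555503675]) @ [[0.42, 0.18, -0.89], [0.38, 0.86, 0.35], [-0.83, 0.48, -0.29]]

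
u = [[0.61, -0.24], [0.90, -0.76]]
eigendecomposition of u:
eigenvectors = [[0.80, 0.20],[0.6, 0.98]]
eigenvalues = [0.43, -0.58]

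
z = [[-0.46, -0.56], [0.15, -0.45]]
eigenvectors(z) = [[(0.89+0j), 0.89-0.00j], [-0.01-0.46j, -0.01+0.46j]]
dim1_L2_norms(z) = [0.72, 0.47]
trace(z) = -0.91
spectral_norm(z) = 0.78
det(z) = 0.29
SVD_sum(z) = [[-0.32, -0.63],[-0.15, -0.3]] + [[-0.14,0.07],[0.30,-0.15]]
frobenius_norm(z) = 0.87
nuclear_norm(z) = 1.15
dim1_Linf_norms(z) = [0.56, 0.45]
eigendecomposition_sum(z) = [[(-0.23+0.14j),-0.28-0.44j], [0.08+0.12j,(-0.22+0.15j)]] + [[(-0.23-0.14j), (-0.28+0.44j)], [0.08-0.12j, -0.22-0.15j]]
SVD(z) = [[0.9, 0.43], [0.43, -0.9]] @ diag([0.7821658097052008, 0.3720438766170031]) @ [[-0.45, -0.89], [-0.89, 0.45]]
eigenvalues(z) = [(-0.46+0.29j), (-0.46-0.29j)]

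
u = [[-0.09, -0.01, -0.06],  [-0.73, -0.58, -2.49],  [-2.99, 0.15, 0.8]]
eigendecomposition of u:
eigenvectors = [[0.02, -0.02, 0.00],[0.89, -1.00, -0.99],[-0.45, 0.08, 0.17]]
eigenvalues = [0.66, -0.38, -0.15]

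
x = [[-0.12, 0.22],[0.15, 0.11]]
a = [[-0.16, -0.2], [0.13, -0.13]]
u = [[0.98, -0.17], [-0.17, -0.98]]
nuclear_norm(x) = 0.44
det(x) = -0.05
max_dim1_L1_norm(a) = 0.36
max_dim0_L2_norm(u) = 0.99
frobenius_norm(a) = 0.32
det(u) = -0.99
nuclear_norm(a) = 0.44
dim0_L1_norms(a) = [0.29, 0.33]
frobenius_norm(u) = 1.41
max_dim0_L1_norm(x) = 0.33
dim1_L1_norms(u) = [1.15, 1.15]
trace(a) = -0.29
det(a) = 0.05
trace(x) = -0.01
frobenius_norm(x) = 0.31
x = a @ u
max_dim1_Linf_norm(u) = 0.98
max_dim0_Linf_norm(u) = 0.98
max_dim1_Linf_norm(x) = 0.22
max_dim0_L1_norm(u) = 1.15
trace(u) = 0.00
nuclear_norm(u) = 1.99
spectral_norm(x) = 0.25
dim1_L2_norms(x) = [0.25, 0.19]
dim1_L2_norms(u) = [0.99, 0.99]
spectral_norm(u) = 0.99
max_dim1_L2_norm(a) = 0.26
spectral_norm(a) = 0.26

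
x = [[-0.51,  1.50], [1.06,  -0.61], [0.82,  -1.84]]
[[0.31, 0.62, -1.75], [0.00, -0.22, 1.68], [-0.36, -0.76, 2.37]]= x@[[0.15, 0.04, 1.14], [0.26, 0.43, -0.78]]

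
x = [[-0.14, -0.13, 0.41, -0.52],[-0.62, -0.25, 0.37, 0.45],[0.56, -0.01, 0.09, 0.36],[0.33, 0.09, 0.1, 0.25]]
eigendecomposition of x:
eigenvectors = [[0.13-0.09j, (0.13+0.09j), -0.23+0.20j, (-0.23-0.2j)], [0.96+0.00j, 0.96-0.00j, 0.66+0.00j, 0.66-0.00j], [(-0+0.1j), (-0-0.1j), (0.3+0.43j), 0.30-0.43j], [(-0.19+0j), -0.19-0.00j, (0.39+0.22j), 0.39-0.22j]]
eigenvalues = [(-0.42+0.1j), (-0.42-0.1j), (0.4+0.2j), (0.4-0.2j)]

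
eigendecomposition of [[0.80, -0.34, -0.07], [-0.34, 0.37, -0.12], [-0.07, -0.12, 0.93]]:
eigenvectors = [[-0.48,  -0.88,  0.00],[-0.86,  0.46,  -0.2],[-0.18,  0.1,  0.98]]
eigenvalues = [0.16, 0.99, 0.95]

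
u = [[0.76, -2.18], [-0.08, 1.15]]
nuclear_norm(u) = 2.84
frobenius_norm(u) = 2.58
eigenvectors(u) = [[-0.99,0.96],[-0.12,-0.29]]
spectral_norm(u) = 2.57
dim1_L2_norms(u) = [2.31, 1.15]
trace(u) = 1.91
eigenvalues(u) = [0.49, 1.42]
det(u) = 0.70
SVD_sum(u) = [[0.65,  -2.21], [-0.32,  1.08]] + [[0.11,0.03], [0.24,0.07]]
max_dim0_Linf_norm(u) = 2.18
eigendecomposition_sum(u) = [[0.35,1.17], [0.04,0.14]] + [[0.41,  -3.35], [-0.12,  1.01]]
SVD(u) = [[-0.90, 0.44], [0.44, 0.9]] @ diag([2.5660414272801697, 0.2726378430848362]) @ [[-0.28, 0.96], [0.96, 0.28]]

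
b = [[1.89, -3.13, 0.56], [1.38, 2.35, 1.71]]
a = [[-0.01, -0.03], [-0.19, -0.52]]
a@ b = [[-0.06, -0.04, -0.06], [-1.08, -0.63, -1.0]]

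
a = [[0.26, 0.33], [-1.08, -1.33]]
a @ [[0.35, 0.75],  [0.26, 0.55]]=[[0.18, 0.38], [-0.72, -1.54]]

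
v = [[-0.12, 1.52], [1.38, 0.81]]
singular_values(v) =[1.87, 1.17]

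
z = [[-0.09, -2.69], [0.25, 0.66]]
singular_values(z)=[2.77, 0.22]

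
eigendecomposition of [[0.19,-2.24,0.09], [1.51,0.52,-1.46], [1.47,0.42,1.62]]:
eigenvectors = [[0.66+0.00j, (0.66-0j), (0.42+0j)], [(0.02-0.65j), 0.02+0.65j, -0.35+0.00j], [(-0.29-0.24j), (-0.29+0.24j), (0.84+0j)]]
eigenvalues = [(0.07+2.19j), (0.07-2.19j), (2.19+0j)]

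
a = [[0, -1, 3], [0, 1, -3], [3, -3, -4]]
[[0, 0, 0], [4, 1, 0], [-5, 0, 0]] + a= [[0, -1, 3], [4, 2, -3], [-2, -3, -4]]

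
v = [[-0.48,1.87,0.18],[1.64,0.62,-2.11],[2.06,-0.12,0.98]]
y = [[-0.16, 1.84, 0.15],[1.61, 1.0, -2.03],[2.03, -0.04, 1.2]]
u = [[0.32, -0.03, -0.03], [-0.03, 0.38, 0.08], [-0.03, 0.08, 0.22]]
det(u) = 0.02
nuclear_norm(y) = 6.94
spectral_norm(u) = 0.43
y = v + u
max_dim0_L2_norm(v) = 2.68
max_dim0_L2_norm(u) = 0.39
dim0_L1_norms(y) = [3.8, 2.88, 3.38]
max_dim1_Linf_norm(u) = 0.38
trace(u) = 0.92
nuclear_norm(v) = 6.91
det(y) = -11.63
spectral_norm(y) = 2.87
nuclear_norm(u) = 0.92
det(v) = -11.57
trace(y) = 2.04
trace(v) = 1.12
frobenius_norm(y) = 4.09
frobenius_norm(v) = 4.06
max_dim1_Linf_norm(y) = 2.03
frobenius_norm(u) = 0.56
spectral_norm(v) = 2.85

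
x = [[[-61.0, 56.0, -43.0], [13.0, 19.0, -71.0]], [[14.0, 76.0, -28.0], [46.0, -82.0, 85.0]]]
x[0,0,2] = -43.0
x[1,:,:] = [[14.0, 76.0, -28.0], [46.0, -82.0, 85.0]]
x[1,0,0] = 14.0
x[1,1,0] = 46.0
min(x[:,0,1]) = 56.0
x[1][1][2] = 85.0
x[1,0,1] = 76.0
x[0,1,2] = -71.0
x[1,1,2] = 85.0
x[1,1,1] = -82.0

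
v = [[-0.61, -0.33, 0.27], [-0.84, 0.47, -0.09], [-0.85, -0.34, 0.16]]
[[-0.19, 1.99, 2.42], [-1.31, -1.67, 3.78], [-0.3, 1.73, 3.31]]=v @ [[0.82, -0.16, -4.09], [-1.44, -3.27, 0.88], [-0.61, 3.00, 0.8]]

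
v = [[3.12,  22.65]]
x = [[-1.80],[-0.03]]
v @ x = [[-6.3]]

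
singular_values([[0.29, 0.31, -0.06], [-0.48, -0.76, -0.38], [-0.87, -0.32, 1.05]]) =[1.47, 0.97, 0.02]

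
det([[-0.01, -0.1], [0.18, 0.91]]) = 0.009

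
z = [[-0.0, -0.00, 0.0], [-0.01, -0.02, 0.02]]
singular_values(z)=[0.03, 0.0]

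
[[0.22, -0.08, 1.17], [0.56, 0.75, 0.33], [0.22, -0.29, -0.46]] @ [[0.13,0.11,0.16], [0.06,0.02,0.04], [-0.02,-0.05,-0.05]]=[[0.00, -0.04, -0.03], [0.11, 0.06, 0.10], [0.02, 0.04, 0.05]]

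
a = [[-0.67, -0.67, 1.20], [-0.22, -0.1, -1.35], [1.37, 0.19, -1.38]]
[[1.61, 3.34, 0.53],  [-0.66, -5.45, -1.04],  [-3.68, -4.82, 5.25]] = a @ [[-2.07, 0.14, 4.89], [1.01, 1.82, -5.06], [0.75, 3.88, 0.35]]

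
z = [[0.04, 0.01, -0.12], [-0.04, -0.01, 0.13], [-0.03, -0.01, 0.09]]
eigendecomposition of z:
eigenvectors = [[(0.61+0j), (-0.41+0.48j), (-0.41-0.48j)], [(-0.65+0j), 0.75+0.00j, (0.75-0j)], [(-0.45+0j), (-0.06+0.16j), -0.06-0.16j]]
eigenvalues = [(0.12+0j), 0j, -0j]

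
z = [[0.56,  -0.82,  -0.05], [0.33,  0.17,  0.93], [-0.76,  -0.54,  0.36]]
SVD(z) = [[0.02,0.27,0.96], [-0.79,-0.59,0.18], [0.61,-0.76,0.21]] @ diag([1.0043888736527526, 0.9965351502119354, 0.9940425971127346]) @ [[-0.71, -0.48, -0.51],[0.54, 0.09, -0.84],[0.45, -0.87, 0.20]]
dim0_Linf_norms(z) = [0.76, 0.82, 0.93]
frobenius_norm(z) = 1.73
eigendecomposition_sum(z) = [[0.54-0.00j, (-0.26+0j), -0.42-0.00j],[(-0.26+0j), (0.13+0j), (0.2+0j)],[(-0.42+0j), 0.20+0.00j, (0.33+0j)]] + [[(0.01+0.23j), (-0.28+0.14j), 0.19+0.20j], [(0.3+0.12j), (0.02+0.44j), (0.36-0.12j)], [(-0.17+0.22j), (-0.37-0.08j), 0.01+0.33j]] + [[0.01-0.23j, (-0.28-0.14j), 0.19-0.20j], [(0.3-0.12j), 0.02-0.44j, 0.36+0.12j], [-0.17-0.22j, (-0.37+0.08j), 0.01-0.33j]]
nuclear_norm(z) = 2.99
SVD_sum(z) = [[-0.01, -0.01, -0.01], [0.57, 0.38, 0.41], [-0.44, -0.30, -0.32]] + [[0.15,0.02,-0.23], [-0.32,-0.05,0.49], [-0.41,-0.07,0.64]] + [[0.43,-0.83,0.19], [0.08,-0.16,0.04], [0.09,-0.18,0.04]]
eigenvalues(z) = [(1+0j), (0.05+1j), (0.05-1j)]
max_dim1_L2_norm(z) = 1.0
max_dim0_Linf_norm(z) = 0.93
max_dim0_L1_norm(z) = 1.65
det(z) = 0.99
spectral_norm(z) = 1.00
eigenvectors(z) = [[(-0.74+0j), (-0.2-0.44j), (-0.2+0.44j)], [0.36+0.00j, (-0.66+0j), (-0.66-0j)], [(0.58+0j), 0.16-0.56j, (0.16+0.56j)]]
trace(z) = 1.09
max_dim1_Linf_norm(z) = 0.93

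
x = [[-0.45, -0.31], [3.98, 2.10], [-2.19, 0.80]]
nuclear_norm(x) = 6.46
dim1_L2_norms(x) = [0.55, 4.5, 2.33]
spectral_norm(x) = 4.83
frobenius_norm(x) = 5.10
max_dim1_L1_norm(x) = 6.08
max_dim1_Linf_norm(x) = 3.98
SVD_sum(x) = [[-0.5, -0.18], [4.18, 1.55], [-1.66, -0.62]] + [[0.05, -0.13], [-0.2, 0.55], [-0.53, 1.42]]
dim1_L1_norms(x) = [0.76, 6.08, 2.99]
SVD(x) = [[-0.11, 0.08], [0.92, -0.36], [-0.37, -0.93]] @ diag([4.831143062237386, 1.6263937752572646]) @ [[0.94, 0.35], [0.35, -0.94]]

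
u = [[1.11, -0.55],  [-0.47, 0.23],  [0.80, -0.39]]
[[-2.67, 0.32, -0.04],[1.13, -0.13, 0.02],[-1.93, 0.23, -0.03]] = u @ [[-2.71, 0.32, -0.04],[-0.61, 0.07, -0.01]]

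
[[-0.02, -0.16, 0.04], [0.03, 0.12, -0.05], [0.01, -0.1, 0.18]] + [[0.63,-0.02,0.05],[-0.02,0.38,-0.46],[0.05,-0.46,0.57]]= [[0.61,-0.18,0.09],[0.01,0.5,-0.51],[0.06,-0.56,0.75]]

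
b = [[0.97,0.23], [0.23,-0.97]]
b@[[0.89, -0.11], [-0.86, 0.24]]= [[0.67,-0.05], [1.04,-0.26]]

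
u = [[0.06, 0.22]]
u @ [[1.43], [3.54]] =[[0.86]]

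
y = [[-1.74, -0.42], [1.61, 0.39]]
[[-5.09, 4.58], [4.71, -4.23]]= y@[[2.91, -2.54], [0.06, -0.37]]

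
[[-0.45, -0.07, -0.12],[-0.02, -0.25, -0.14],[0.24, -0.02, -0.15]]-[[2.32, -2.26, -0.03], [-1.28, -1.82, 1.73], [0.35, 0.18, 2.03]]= [[-2.77, 2.19, -0.09], [1.26, 1.57, -1.87], [-0.11, -0.2, -2.18]]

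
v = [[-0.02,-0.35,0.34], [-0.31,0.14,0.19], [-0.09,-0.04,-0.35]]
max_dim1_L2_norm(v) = 0.49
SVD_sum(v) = [[-0.04, -0.18, 0.41], [-0.01, -0.06, 0.13], [0.03, 0.12, -0.27]] + [[0.1, -0.1, -0.03], [-0.24, 0.24, 0.09], [0.03, -0.03, -0.01]] + [[-0.08, -0.07, -0.04],[-0.05, -0.04, -0.03],[-0.15, -0.13, -0.07]]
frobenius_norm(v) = 0.72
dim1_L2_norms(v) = [0.49, 0.39, 0.36]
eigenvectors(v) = [[(0.63+0j), (-0.73+0j), (-0.73-0j)], [-0.78+0.00j, -0.52-0.03j, -0.52+0.03j], [(-0.03+0j), 0.09-0.44j, 0.09+0.44j]]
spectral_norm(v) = 0.56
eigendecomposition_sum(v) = [[(0.15-0j), -0.20-0.00j, (0.02+0j)],[(-0.18+0j), (0.25+0j), (-0.02+0j)],[(-0.01+0j), (0.01+0j), -0.00+0.00j]] + [[(-0.08+0.09j), (-0.07+0.06j), 0.16+0.26j], [-0.06+0.06j, (-0.06+0.04j), (0.1+0.19j)], [-0.04-0.06j, (-0.03-0.05j), (-0.17+0.07j)]] + [[-0.08-0.09j, -0.07-0.06j, (0.16-0.26j)], [-0.06-0.06j, (-0.06-0.04j), (0.1-0.19j)], [-0.04+0.06j, -0.03+0.05j, (-0.17-0.07j)]]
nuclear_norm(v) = 1.19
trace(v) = -0.23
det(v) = 0.05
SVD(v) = [[-0.81,  -0.37,  -0.45], [-0.26,  0.92,  -0.30], [0.53,  -0.13,  -0.84]] @ diag([0.5589415929484275, 0.3861868571606495, 0.2468684002229818]) @ [[0.09, 0.41, -0.91],  [-0.69, 0.68, 0.24],  [0.72, 0.61, 0.34]]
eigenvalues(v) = [(0.4+0j), (-0.31+0.19j), (-0.31-0.19j)]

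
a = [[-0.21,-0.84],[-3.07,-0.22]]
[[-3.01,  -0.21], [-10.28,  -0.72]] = a@[[3.15, 0.22], [2.79, 0.19]]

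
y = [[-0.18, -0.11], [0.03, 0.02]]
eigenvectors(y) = [[-0.99, 0.52], [0.16, -0.86]]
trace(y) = -0.16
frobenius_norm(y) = 0.21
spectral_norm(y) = 0.21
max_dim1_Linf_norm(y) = 0.18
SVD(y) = [[-0.99, 0.17], [0.17, 0.99]] @ diag([0.21400475427003654, 0.001401838015343587]) @ [[0.85, 0.52], [-0.52, 0.85]]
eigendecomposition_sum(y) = [[-0.18, -0.11], [0.03, 0.02]] + [[-0.0, -0.00], [0.0, 0.0]]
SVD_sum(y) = [[-0.18, -0.11], [0.03, 0.02]] + [[-0.0, 0.0], [-0.00, 0.0]]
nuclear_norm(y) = 0.22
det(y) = -0.00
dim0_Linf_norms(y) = [0.18, 0.11]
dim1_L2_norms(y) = [0.21, 0.04]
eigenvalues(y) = [-0.16, 0.0]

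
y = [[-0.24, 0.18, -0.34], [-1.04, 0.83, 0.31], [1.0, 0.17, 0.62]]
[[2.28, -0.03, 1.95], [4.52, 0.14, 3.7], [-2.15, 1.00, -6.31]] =y @[[-1.09, 0.74, -4.61], [5.26, 1.05, -0.32], [-3.15, 0.13, -2.66]]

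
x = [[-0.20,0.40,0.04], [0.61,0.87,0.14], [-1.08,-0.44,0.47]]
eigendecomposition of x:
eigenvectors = [[0.67+0.00j, -0.11-0.05j, (-0.11+0.05j)], [(-0.39+0j), -0.34-0.17j, (-0.34+0.17j)], [0.63+0.00j, (0.91+0j), (0.91-0j)]]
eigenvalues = [(-0.4+0j), (0.77+0.14j), (0.77-0.14j)]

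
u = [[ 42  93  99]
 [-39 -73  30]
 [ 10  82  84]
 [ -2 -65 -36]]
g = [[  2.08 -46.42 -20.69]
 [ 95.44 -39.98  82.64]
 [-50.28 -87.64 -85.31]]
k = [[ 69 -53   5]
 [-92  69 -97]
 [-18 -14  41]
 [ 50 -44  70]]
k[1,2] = -97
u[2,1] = 82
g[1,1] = -39.98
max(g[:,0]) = 95.44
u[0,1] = 93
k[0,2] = 5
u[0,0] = 42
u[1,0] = -39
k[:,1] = [-53, 69, -14, -44]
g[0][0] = 2.08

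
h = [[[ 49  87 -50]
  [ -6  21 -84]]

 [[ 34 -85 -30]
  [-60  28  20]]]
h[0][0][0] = 49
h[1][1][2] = 20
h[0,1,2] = -84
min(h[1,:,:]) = -85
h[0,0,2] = -50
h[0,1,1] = 21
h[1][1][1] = 28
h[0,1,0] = -6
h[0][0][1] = 87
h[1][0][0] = 34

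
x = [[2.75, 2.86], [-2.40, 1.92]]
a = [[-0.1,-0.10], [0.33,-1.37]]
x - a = [[2.85, 2.96], [-2.73, 3.29]]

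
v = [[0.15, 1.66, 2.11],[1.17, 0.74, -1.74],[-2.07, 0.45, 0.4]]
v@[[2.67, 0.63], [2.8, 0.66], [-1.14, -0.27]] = [[2.64, 0.62], [7.18, 1.7], [-4.72, -1.12]]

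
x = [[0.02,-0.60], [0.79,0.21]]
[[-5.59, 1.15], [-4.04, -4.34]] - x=[[-5.61, 1.75], [-4.83, -4.55]]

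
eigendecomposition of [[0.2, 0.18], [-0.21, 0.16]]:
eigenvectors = [[-0.07-0.68j,(-0.07+0.68j)], [(0.73+0j),(0.73-0j)]]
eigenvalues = [(0.18+0.19j), (0.18-0.19j)]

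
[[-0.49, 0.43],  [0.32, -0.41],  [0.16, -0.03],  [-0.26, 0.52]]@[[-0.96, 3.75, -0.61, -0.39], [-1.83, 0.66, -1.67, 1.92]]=[[-0.32,-1.55,-0.42,1.02],  [0.44,0.93,0.49,-0.91],  [-0.1,0.58,-0.05,-0.12],  [-0.70,-0.63,-0.71,1.1]]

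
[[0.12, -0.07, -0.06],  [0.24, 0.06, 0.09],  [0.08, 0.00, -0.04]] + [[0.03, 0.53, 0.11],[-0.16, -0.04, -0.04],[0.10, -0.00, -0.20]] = [[0.15, 0.46, 0.05], [0.08, 0.02, 0.05], [0.18, 0.00, -0.24]]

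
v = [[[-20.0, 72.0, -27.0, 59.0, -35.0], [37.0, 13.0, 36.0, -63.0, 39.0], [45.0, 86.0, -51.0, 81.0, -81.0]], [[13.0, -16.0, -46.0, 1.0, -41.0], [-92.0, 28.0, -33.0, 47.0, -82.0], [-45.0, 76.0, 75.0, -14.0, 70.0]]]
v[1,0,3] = 1.0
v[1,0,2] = -46.0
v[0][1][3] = -63.0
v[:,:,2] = [[-27.0, 36.0, -51.0], [-46.0, -33.0, 75.0]]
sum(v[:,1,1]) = 41.0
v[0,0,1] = 72.0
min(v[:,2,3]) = -14.0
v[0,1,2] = 36.0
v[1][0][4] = -41.0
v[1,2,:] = [-45.0, 76.0, 75.0, -14.0, 70.0]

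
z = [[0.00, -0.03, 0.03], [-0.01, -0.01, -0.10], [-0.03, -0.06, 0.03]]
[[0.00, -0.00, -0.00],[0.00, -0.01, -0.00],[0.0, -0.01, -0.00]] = z @ [[-0.03, -0.01, 0.05],[-0.01, 0.17, 0.04],[0.0, 0.08, 0.01]]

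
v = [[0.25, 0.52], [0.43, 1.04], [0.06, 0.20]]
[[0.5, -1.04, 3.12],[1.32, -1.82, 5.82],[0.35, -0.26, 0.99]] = v @ [[-4.43, -3.8, 5.95], [3.10, -0.18, 3.14]]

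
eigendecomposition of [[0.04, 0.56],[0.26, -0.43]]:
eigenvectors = [[0.93, -0.63], [0.36, 0.77]]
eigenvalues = [0.25, -0.64]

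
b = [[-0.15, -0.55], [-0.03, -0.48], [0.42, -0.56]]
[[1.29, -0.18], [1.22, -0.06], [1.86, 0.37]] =b @ [[0.94, 0.97], [-2.61, 0.07]]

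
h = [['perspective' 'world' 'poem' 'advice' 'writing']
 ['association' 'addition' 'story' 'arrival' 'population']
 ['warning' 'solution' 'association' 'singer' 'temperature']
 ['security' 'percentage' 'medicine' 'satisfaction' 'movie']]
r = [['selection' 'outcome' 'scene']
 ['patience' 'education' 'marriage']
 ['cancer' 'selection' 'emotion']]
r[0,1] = 'outcome'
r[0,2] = 'scene'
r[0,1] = 'outcome'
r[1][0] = 'patience'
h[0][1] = 'world'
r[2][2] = 'emotion'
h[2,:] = ['warning', 'solution', 'association', 'singer', 'temperature']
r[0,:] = ['selection', 'outcome', 'scene']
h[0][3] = 'advice'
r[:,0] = ['selection', 'patience', 'cancer']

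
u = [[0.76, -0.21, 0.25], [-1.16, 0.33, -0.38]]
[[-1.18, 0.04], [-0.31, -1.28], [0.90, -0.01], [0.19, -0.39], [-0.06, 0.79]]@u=[[-0.94, 0.26, -0.31], [1.25, -0.36, 0.41], [0.70, -0.19, 0.23], [0.60, -0.17, 0.2], [-0.96, 0.27, -0.32]]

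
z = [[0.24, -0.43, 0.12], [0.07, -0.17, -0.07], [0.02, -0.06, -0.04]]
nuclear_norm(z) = 0.66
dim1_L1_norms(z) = [0.79, 0.31, 0.12]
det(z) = -0.00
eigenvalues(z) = [0.16, -0.13, 0.0]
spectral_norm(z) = 0.54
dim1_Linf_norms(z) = [0.43, 0.17, 0.06]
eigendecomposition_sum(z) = [[0.21, -0.33, 0.25], [0.04, -0.07, 0.05], [0.01, -0.01, 0.01]] + [[0.03, -0.11, -0.12], [0.03, -0.1, -0.12], [0.01, -0.05, -0.05]] + [[-0.00, 0.00, -0.01], [-0.0, 0.00, -0.0], [0.00, -0.00, 0.0]]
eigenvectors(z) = [[-0.98,  0.68,  -0.88], [-0.20,  0.67,  -0.43], [-0.04,  0.30,  0.19]]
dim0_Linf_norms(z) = [0.24, 0.43, 0.12]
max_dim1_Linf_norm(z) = 0.43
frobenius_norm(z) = 0.55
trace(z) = 0.03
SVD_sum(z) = [[0.24,-0.44,0.08],[0.08,-0.15,0.03],[0.03,-0.05,0.01]] + [[0.0, 0.01, 0.04], [-0.01, -0.02, -0.1], [-0.00, -0.01, -0.05]] + [[-0.0, -0.00, 0.0], [0.0, 0.00, -0.0], [-0.0, -0.00, 0.0]]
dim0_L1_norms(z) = [0.33, 0.66, 0.23]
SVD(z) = [[-0.94, 0.33, 0.05], [-0.32, -0.84, -0.44], [-0.1, -0.43, 0.9]] @ diag([0.5357008129335117, 0.11926146668692399, 0.0011582685606649561]) @ [[-0.47,0.87,-0.16], [0.09,0.23,0.97], [-0.88,-0.44,0.19]]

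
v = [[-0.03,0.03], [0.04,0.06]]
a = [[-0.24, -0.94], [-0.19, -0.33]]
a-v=[[-0.21, -0.97],[-0.23, -0.39]]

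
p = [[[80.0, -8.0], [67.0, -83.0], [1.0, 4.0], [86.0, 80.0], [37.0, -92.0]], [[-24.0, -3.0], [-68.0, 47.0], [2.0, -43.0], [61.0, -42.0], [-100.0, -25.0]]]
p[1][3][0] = 61.0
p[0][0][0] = 80.0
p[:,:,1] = [[-8.0, -83.0, 4.0, 80.0, -92.0], [-3.0, 47.0, -43.0, -42.0, -25.0]]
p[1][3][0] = 61.0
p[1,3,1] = -42.0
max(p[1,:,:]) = 61.0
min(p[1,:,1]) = -43.0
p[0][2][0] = 1.0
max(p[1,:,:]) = 61.0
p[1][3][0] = 61.0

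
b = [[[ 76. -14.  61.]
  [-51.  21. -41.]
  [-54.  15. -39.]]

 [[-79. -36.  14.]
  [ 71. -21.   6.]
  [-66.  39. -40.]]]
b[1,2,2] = -40.0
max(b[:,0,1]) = -14.0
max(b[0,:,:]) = 76.0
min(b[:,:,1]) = -36.0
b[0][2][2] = -39.0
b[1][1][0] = 71.0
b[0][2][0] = -54.0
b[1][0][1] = -36.0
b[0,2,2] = -39.0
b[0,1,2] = -41.0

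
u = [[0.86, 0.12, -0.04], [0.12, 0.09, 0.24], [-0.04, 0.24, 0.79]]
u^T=[[0.86, 0.12, -0.04],[0.12, 0.09, 0.24],[-0.04, 0.24, 0.79]]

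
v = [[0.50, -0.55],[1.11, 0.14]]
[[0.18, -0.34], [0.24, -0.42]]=v @ [[0.23, -0.41], [-0.12, 0.25]]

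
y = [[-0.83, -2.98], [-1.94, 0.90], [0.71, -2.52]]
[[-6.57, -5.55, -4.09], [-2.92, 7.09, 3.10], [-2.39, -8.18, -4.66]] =y @ [[2.24, -2.47, -0.85], [1.58, 2.55, 1.61]]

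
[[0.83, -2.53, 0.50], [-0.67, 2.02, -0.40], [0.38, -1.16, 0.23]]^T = [[0.83, -0.67, 0.38], [-2.53, 2.02, -1.16], [0.50, -0.4, 0.23]]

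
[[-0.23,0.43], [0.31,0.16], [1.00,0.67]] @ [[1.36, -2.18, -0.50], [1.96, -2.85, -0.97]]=[[0.53,-0.72,-0.30], [0.74,-1.13,-0.31], [2.67,-4.09,-1.15]]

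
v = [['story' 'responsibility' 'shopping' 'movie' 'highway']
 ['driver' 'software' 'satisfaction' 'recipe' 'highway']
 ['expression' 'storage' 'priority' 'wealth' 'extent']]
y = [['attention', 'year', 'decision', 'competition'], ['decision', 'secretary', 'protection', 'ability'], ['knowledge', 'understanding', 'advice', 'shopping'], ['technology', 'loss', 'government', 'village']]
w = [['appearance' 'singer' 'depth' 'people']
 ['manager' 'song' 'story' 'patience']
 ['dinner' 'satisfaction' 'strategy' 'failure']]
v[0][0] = 'story'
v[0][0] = 'story'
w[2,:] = ['dinner', 'satisfaction', 'strategy', 'failure']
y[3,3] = 'village'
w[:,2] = ['depth', 'story', 'strategy']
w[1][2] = 'story'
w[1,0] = 'manager'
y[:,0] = ['attention', 'decision', 'knowledge', 'technology']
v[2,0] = 'expression'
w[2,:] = ['dinner', 'satisfaction', 'strategy', 'failure']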